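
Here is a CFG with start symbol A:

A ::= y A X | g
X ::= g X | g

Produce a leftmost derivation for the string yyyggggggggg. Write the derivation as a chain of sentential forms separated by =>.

A=>yAX=>yyAXX=>yyyAXXX=>yyygXXX=>yyyggXXX=>yyygggXXX=>yyyggggXX=>yyygggggX=>yyyggggggX=>yyygggggggX=>yyyggggggggX=>yyyggggggggg

A => yAX   [A ::= y A X]
yAX => yyAXX   [A ::= y A X]
yyAXX => yyyAXXX   [A ::= y A X]
yyyAXXX => yyygXXX   [A ::= g]
yyygXXX => yyyggXXX   [X ::= g X]
yyyggXXX => yyygggXXX   [X ::= g X]
yyygggXXX => yyyggggXX   [X ::= g]
yyyggggXX => yyygggggX   [X ::= g]
yyygggggX => yyyggggggX   [X ::= g X]
yyyggggggX => yyygggggggX   [X ::= g X]
yyygggggggX => yyyggggggggX   [X ::= g X]
yyyggggggggX => yyyggggggggg   [X ::= g]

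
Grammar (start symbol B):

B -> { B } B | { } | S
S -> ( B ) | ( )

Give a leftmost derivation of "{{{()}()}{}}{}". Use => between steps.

B => {B}B => {{B}B}B => {{{B}B}B}B => {{{S}B}B}B => {{{()}B}B}B => {{{()}S}B}B => {{{()}()}B}B => {{{()}()}{}}B => {{{()}()}{}}{}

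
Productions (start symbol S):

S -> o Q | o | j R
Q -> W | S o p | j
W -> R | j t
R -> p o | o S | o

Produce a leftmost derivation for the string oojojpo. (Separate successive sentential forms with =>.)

S => oQ => oW => oR => ooS => oojR => oojoS => oojojR => oojojpo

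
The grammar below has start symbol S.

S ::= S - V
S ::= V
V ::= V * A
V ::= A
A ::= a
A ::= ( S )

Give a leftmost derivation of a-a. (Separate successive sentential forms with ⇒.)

S ⇒ S-V   [S ::= S - V]
S-V ⇒ V-V   [S ::= V]
V-V ⇒ A-V   [V ::= A]
A-V ⇒ a-V   [A ::= a]
a-V ⇒ a-A   [V ::= A]
a-A ⇒ a-a   [A ::= a]

S ⇒ S-V ⇒ V-V ⇒ A-V ⇒ a-V ⇒ a-A ⇒ a-a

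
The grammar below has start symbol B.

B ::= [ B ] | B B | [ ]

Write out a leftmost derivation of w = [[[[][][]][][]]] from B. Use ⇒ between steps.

B ⇒ [B]   [B ::= [ B ]]
[B] ⇒ [[B]]   [B ::= [ B ]]
[[B]] ⇒ [[BB]]   [B ::= B B]
[[BB]] ⇒ [[BBB]]   [B ::= B B]
[[BBB]] ⇒ [[[B]BB]]   [B ::= [ B ]]
[[[B]BB]] ⇒ [[[BB]BB]]   [B ::= B B]
[[[BB]BB]] ⇒ [[[[]B]BB]]   [B ::= [ ]]
[[[[]B]BB]] ⇒ [[[[]BB]BB]]   [B ::= B B]
[[[[]BB]BB]] ⇒ [[[[][]B]BB]]   [B ::= [ ]]
[[[[][]B]BB]] ⇒ [[[[][][]]BB]]   [B ::= [ ]]
[[[[][][]]BB]] ⇒ [[[[][][]][]B]]   [B ::= [ ]]
[[[[][][]][]B]] ⇒ [[[[][][]][][]]]   [B ::= [ ]]

B⇒[B]⇒[[B]]⇒[[BB]]⇒[[BBB]]⇒[[[B]BB]]⇒[[[BB]BB]]⇒[[[[]B]BB]]⇒[[[[]BB]BB]]⇒[[[[][]B]BB]]⇒[[[[][][]]BB]]⇒[[[[][][]][]B]]⇒[[[[][][]][][]]]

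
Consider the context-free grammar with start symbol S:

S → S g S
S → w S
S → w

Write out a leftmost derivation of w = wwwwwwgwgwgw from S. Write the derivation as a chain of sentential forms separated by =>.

S => wS   [S → w S]
wS => wSgS   [S → S g S]
wSgS => wwSgS   [S → w S]
wwSgS => wwwSgS   [S → w S]
wwwSgS => wwwSgSgS   [S → S g S]
wwwSgSgS => wwwwSgSgS   [S → w S]
wwwwSgSgS => wwwwwSgSgS   [S → w S]
wwwwwSgSgS => wwwwwSgSgSgS   [S → S g S]
wwwwwSgSgSgS => wwwwwwgSgSgS   [S → w]
wwwwwwgSgSgS => wwwwwwgwgSgS   [S → w]
wwwwwwgwgSgS => wwwwwwgwgwgS   [S → w]
wwwwwwgwgwgS => wwwwwwgwgwgw   [S → w]

S => wS => wSgS => wwSgS => wwwSgS => wwwSgSgS => wwwwSgSgS => wwwwwSgSgS => wwwwwSgSgSgS => wwwwwwgSgSgS => wwwwwwgwgSgS => wwwwwwgwgwgS => wwwwwwgwgwgw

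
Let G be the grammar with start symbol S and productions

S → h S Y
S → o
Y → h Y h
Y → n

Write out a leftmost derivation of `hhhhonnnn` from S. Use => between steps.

S=>hSY=>hhSYY=>hhhSYYY=>hhhhSYYYY=>hhhhoYYYY=>hhhhonYYY=>hhhhonnYY=>hhhhonnnY=>hhhhonnnn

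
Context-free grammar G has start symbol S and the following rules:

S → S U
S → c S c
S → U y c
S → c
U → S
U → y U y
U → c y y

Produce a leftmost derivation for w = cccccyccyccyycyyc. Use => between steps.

S=>cSc=>cSUc=>cSUUc=>cUycUUc=>cSycUUc=>ccScycUUc=>ccUyccycUUc=>ccSyccycUUc=>cccScyccycUUc=>cccccyccycUUc=>cccccyccyccyyUc=>cccccyccyccyycyyc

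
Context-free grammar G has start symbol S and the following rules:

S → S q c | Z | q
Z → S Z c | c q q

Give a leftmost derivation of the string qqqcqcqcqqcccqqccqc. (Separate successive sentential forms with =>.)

S => Sqc   [S → S q c]
Sqc => Zqc   [S → Z]
Zqc => SZcqc   [Z → S Z c]
SZcqc => qZcqc   [S → q]
qZcqc => qSZccqc   [Z → S Z c]
qSZccqc => qZZccqc   [S → Z]
qZZccqc => qSZcZccqc   [Z → S Z c]
qSZcZccqc => qSqcZcZccqc   [S → S q c]
qSqcZcZccqc => qSqcqcZcZccqc   [S → S q c]
qSqcqcZcZccqc => qqqcqcZcZccqc   [S → q]
qqqcqcZcZccqc => qqqcqcSZccZccqc   [Z → S Z c]
qqqcqcSZccZccqc => qqqcqcqZccZccqc   [S → q]
qqqcqcqZccZccqc => qqqcqcqcqqccZccqc   [Z → c q q]
qqqcqcqcqqccZccqc => qqqcqcqcqqcccqqccqc   [Z → c q q]

S => Sqc => Zqc => SZcqc => qZcqc => qSZccqc => qZZccqc => qSZcZccqc => qSqcZcZccqc => qSqcqcZcZccqc => qqqcqcZcZccqc => qqqcqcSZccZccqc => qqqcqcqZccZccqc => qqqcqcqcqqccZccqc => qqqcqcqcqqcccqqccqc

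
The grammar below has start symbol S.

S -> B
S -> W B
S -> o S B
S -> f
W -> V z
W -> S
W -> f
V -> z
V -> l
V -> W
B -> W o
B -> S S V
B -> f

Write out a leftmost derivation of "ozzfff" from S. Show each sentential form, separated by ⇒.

S ⇒ WB ⇒ SB ⇒ oSBB ⇒ oWBBB ⇒ oVzBBB ⇒ ozzBBB ⇒ ozzfBB ⇒ ozzffB ⇒ ozzfff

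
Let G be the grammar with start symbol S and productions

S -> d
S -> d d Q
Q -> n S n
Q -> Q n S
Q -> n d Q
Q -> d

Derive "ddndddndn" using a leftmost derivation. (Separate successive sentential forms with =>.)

S => ddQ => ddnSn => ddnddQn => ddnddQnSn => ddndddnSn => ddndddndn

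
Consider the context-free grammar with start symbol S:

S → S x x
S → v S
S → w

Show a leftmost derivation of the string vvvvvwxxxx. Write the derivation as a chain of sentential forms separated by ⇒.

S ⇒ vS   [S → v S]
vS ⇒ vvS   [S → v S]
vvS ⇒ vvvS   [S → v S]
vvvS ⇒ vvvvS   [S → v S]
vvvvS ⇒ vvvvvS   [S → v S]
vvvvvS ⇒ vvvvvSxx   [S → S x x]
vvvvvSxx ⇒ vvvvvSxxxx   [S → S x x]
vvvvvSxxxx ⇒ vvvvvwxxxx   [S → w]

S ⇒ vS ⇒ vvS ⇒ vvvS ⇒ vvvvS ⇒ vvvvvS ⇒ vvvvvSxx ⇒ vvvvvSxxxx ⇒ vvvvvwxxxx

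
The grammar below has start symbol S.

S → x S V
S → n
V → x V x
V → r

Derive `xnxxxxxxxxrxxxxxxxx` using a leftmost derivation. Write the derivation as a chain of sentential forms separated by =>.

S => xSV   [S → x S V]
xSV => xnV   [S → n]
xnV => xnxVx   [V → x V x]
xnxVx => xnxxVxx   [V → x V x]
xnxxVxx => xnxxxVxxx   [V → x V x]
xnxxxVxxx => xnxxxxVxxxx   [V → x V x]
xnxxxxVxxxx => xnxxxxxVxxxxx   [V → x V x]
xnxxxxxVxxxxx => xnxxxxxxVxxxxxx   [V → x V x]
xnxxxxxxVxxxxxx => xnxxxxxxxVxxxxxxx   [V → x V x]
xnxxxxxxxVxxxxxxx => xnxxxxxxxxVxxxxxxxx   [V → x V x]
xnxxxxxxxxVxxxxxxxx => xnxxxxxxxxrxxxxxxxx   [V → r]

S=>xSV=>xnV=>xnxVx=>xnxxVxx=>xnxxxVxxx=>xnxxxxVxxxx=>xnxxxxxVxxxxx=>xnxxxxxxVxxxxxx=>xnxxxxxxxVxxxxxxx=>xnxxxxxxxxVxxxxxxxx=>xnxxxxxxxxrxxxxxxxx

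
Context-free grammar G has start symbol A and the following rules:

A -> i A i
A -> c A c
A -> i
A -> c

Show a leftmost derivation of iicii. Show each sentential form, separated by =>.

A=>iAi=>iiAii=>iicii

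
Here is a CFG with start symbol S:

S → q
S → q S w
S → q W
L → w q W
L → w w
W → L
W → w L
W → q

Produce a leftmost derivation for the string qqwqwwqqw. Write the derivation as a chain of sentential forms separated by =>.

S => qSw => qqWw => qqLw => qqwqWw => qqwqwLw => qqwqwwqWw => qqwqwwqqw

S => qSw   [S → q S w]
qSw => qqWw   [S → q W]
qqWw => qqLw   [W → L]
qqLw => qqwqWw   [L → w q W]
qqwqWw => qqwqwLw   [W → w L]
qqwqwLw => qqwqwwqWw   [L → w q W]
qqwqwwqWw => qqwqwwqqw   [W → q]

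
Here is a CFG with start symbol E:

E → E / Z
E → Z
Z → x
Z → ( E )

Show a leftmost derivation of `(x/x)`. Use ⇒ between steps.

E⇒Z⇒(E)⇒(E/Z)⇒(Z/Z)⇒(x/Z)⇒(x/x)

E ⇒ Z   [E → Z]
Z ⇒ (E)   [Z → ( E )]
(E) ⇒ (E/Z)   [E → E / Z]
(E/Z) ⇒ (Z/Z)   [E → Z]
(Z/Z) ⇒ (x/Z)   [Z → x]
(x/Z) ⇒ (x/x)   [Z → x]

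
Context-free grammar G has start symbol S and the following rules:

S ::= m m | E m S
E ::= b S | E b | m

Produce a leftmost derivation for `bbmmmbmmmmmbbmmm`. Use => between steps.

S => EmS => EbmS => EbbmS => bSbbmS => bEmSbbmS => bbSmSbbmS => bbmmmSbbmS => bbmmmEmSbbmS => bbmmmbSmSbbmS => bbmmmbmmmSbbmS => bbmmmbmmmmmbbmS => bbmmmbmmmmmbbmmm

S => EmS   [S ::= E m S]
EmS => EbmS   [E ::= E b]
EbmS => EbbmS   [E ::= E b]
EbbmS => bSbbmS   [E ::= b S]
bSbbmS => bEmSbbmS   [S ::= E m S]
bEmSbbmS => bbSmSbbmS   [E ::= b S]
bbSmSbbmS => bbmmmSbbmS   [S ::= m m]
bbmmmSbbmS => bbmmmEmSbbmS   [S ::= E m S]
bbmmmEmSbbmS => bbmmmbSmSbbmS   [E ::= b S]
bbmmmbSmSbbmS => bbmmmbmmmSbbmS   [S ::= m m]
bbmmmbmmmSbbmS => bbmmmbmmmmmbbmS   [S ::= m m]
bbmmmbmmmmmbbmS => bbmmmbmmmmmbbmmm   [S ::= m m]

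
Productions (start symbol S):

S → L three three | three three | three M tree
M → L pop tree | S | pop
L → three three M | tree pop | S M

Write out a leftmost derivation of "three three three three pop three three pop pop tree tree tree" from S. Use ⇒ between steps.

S ⇒ three M tree ⇒ three S tree ⇒ three three M tree tree ⇒ three three L pop tree tree tree ⇒ three three S M pop tree tree tree ⇒ three three L three three M pop tree tree tree ⇒ three three three three M three three M pop tree tree tree ⇒ three three three three pop three three M pop tree tree tree ⇒ three three three three pop three three pop pop tree tree tree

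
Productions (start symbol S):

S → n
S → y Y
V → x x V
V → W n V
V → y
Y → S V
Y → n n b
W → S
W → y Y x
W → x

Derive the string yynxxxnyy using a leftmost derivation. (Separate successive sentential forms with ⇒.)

S ⇒ yY ⇒ ySV ⇒ yyYV ⇒ yySVV ⇒ yynVV ⇒ yynxxVV ⇒ yynxxWnVV ⇒ yynxxxnVV ⇒ yynxxxnyV ⇒ yynxxxnyy

S ⇒ yY   [S → y Y]
yY ⇒ ySV   [Y → S V]
ySV ⇒ yyYV   [S → y Y]
yyYV ⇒ yySVV   [Y → S V]
yySVV ⇒ yynVV   [S → n]
yynVV ⇒ yynxxVV   [V → x x V]
yynxxVV ⇒ yynxxWnVV   [V → W n V]
yynxxWnVV ⇒ yynxxxnVV   [W → x]
yynxxxnVV ⇒ yynxxxnyV   [V → y]
yynxxxnyV ⇒ yynxxxnyy   [V → y]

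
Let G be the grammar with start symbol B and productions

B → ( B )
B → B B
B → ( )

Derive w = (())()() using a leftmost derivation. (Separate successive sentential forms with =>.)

B => BB => BBB => (B)BB => (())BB => (())()B => (())()()

B => BB   [B → B B]
BB => BBB   [B → B B]
BBB => (B)BB   [B → ( B )]
(B)BB => (())BB   [B → ( )]
(())BB => (())()B   [B → ( )]
(())()B => (())()()   [B → ( )]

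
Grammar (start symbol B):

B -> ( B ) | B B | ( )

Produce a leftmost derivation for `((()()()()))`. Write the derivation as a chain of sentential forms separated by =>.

B => (B) => ((B)) => ((BB)) => ((BBB)) => ((()BB)) => ((()BBB)) => ((()()BB)) => ((()()()B)) => ((()()()()))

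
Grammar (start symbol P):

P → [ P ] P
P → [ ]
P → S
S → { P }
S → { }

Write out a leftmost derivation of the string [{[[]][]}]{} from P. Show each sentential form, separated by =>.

P=>[P]P=>[S]P=>[{P}]P=>[{[P]P}]P=>[{[[]]P}]P=>[{[[]][]}]P=>[{[[]][]}]S=>[{[[]][]}]{}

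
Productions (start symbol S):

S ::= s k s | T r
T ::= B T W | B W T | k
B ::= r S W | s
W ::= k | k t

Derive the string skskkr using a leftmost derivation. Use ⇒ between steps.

S ⇒ Tr   [S ::= T r]
Tr ⇒ BWTr   [T ::= B W T]
BWTr ⇒ sWTr   [B ::= s]
sWTr ⇒ skTr   [W ::= k]
skTr ⇒ skBTWr   [T ::= B T W]
skBTWr ⇒ sksTWr   [B ::= s]
sksTWr ⇒ skskWr   [T ::= k]
skskWr ⇒ skskkr   [W ::= k]

S ⇒ Tr ⇒ BWTr ⇒ sWTr ⇒ skTr ⇒ skBTWr ⇒ sksTWr ⇒ skskWr ⇒ skskkr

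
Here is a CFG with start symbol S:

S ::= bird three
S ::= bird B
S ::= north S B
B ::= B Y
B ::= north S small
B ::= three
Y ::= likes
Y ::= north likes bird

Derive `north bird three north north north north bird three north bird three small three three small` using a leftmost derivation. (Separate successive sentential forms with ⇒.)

S ⇒ north S B   [S ::= north S B]
north S B ⇒ north bird B B   [S ::= bird B]
north bird B B ⇒ north bird three B   [B ::= three]
north bird three B ⇒ north bird three north S small   [B ::= north S small]
north bird three north S small ⇒ north bird three north north S B small   [S ::= north S B]
north bird three north north S B small ⇒ north bird three north north north S B B small   [S ::= north S B]
north bird three north north north S B B small ⇒ north bird three north north north north S B B B small   [S ::= north S B]
north bird three north north north north S B B B small ⇒ north bird three north north north north bird three B B B small   [S ::= bird three]
north bird three north north north north bird three B B B small ⇒ north bird three north north north north bird three north S small B B small   [B ::= north S small]
north bird three north north north north bird three north S small B B small ⇒ north bird three north north north north bird three north bird three small B B small   [S ::= bird three]
north bird three north north north north bird three north bird three small B B small ⇒ north bird three north north north north bird three north bird three small three B small   [B ::= three]
north bird three north north north north bird three north bird three small three B small ⇒ north bird three north north north north bird three north bird three small three three small   [B ::= three]

S ⇒ north S B ⇒ north bird B B ⇒ north bird three B ⇒ north bird three north S small ⇒ north bird three north north S B small ⇒ north bird three north north north S B B small ⇒ north bird three north north north north S B B B small ⇒ north bird three north north north north bird three B B B small ⇒ north bird three north north north north bird three north S small B B small ⇒ north bird three north north north north bird three north bird three small B B small ⇒ north bird three north north north north bird three north bird three small three B small ⇒ north bird three north north north north bird three north bird three small three three small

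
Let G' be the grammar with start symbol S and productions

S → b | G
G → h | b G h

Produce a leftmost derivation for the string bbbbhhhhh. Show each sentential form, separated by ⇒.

S ⇒ G ⇒ bGh ⇒ bbGhh ⇒ bbbGhhh ⇒ bbbbGhhhh ⇒ bbbbhhhhh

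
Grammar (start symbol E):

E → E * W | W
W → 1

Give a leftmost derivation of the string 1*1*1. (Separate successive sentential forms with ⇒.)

E ⇒ E*W   [E → E * W]
E*W ⇒ E*W*W   [E → E * W]
E*W*W ⇒ W*W*W   [E → W]
W*W*W ⇒ 1*W*W   [W → 1]
1*W*W ⇒ 1*1*W   [W → 1]
1*1*W ⇒ 1*1*1   [W → 1]

E ⇒ E*W ⇒ E*W*W ⇒ W*W*W ⇒ 1*W*W ⇒ 1*1*W ⇒ 1*1*1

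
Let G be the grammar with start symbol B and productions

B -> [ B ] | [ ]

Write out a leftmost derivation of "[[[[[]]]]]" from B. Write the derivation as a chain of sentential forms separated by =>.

B => [B]   [B -> [ B ]]
[B] => [[B]]   [B -> [ B ]]
[[B]] => [[[B]]]   [B -> [ B ]]
[[[B]]] => [[[[B]]]]   [B -> [ B ]]
[[[[B]]]] => [[[[[]]]]]   [B -> [ ]]

B => [B] => [[B]] => [[[B]]] => [[[[B]]]] => [[[[[]]]]]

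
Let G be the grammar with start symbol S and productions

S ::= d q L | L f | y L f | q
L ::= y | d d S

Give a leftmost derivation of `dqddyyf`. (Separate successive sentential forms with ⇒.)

S ⇒ dqL   [S ::= d q L]
dqL ⇒ dqddS   [L ::= d d S]
dqddS ⇒ dqddyLf   [S ::= y L f]
dqddyLf ⇒ dqddyyf   [L ::= y]

S ⇒ dqL ⇒ dqddS ⇒ dqddyLf ⇒ dqddyyf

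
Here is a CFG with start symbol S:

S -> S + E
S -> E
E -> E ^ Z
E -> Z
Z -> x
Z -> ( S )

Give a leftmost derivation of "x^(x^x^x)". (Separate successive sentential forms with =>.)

S => E   [S -> E]
E => E^Z   [E -> E ^ Z]
E^Z => Z^Z   [E -> Z]
Z^Z => x^Z   [Z -> x]
x^Z => x^(S)   [Z -> ( S )]
x^(S) => x^(E)   [S -> E]
x^(E) => x^(E^Z)   [E -> E ^ Z]
x^(E^Z) => x^(E^Z^Z)   [E -> E ^ Z]
x^(E^Z^Z) => x^(Z^Z^Z)   [E -> Z]
x^(Z^Z^Z) => x^(x^Z^Z)   [Z -> x]
x^(x^Z^Z) => x^(x^x^Z)   [Z -> x]
x^(x^x^Z) => x^(x^x^x)   [Z -> x]

S => E => E^Z => Z^Z => x^Z => x^(S) => x^(E) => x^(E^Z) => x^(E^Z^Z) => x^(Z^Z^Z) => x^(x^Z^Z) => x^(x^x^Z) => x^(x^x^x)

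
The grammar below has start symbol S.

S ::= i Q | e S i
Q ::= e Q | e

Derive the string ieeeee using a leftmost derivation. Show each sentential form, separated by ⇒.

S⇒iQ⇒ieQ⇒ieeQ⇒ieeeQ⇒ieeeeQ⇒ieeeee

S ⇒ iQ   [S ::= i Q]
iQ ⇒ ieQ   [Q ::= e Q]
ieQ ⇒ ieeQ   [Q ::= e Q]
ieeQ ⇒ ieeeQ   [Q ::= e Q]
ieeeQ ⇒ ieeeeQ   [Q ::= e Q]
ieeeeQ ⇒ ieeeee   [Q ::= e]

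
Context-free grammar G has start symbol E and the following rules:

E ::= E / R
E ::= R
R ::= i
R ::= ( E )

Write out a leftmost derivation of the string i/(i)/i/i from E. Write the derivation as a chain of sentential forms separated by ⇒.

E ⇒ E/R   [E ::= E / R]
E/R ⇒ E/R/R   [E ::= E / R]
E/R/R ⇒ E/R/R/R   [E ::= E / R]
E/R/R/R ⇒ R/R/R/R   [E ::= R]
R/R/R/R ⇒ i/R/R/R   [R ::= i]
i/R/R/R ⇒ i/(E)/R/R   [R ::= ( E )]
i/(E)/R/R ⇒ i/(R)/R/R   [E ::= R]
i/(R)/R/R ⇒ i/(i)/R/R   [R ::= i]
i/(i)/R/R ⇒ i/(i)/i/R   [R ::= i]
i/(i)/i/R ⇒ i/(i)/i/i   [R ::= i]

E ⇒ E/R ⇒ E/R/R ⇒ E/R/R/R ⇒ R/R/R/R ⇒ i/R/R/R ⇒ i/(E)/R/R ⇒ i/(R)/R/R ⇒ i/(i)/R/R ⇒ i/(i)/i/R ⇒ i/(i)/i/i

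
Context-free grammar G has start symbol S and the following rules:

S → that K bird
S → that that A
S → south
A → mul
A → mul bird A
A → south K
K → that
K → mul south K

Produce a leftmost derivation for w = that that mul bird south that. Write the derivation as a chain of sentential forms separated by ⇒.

S ⇒ that that A ⇒ that that mul bird A ⇒ that that mul bird south K ⇒ that that mul bird south that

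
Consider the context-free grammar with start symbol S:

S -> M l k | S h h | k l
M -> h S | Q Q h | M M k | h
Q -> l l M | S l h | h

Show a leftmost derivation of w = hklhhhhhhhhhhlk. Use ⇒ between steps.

S⇒Mlk⇒hSlk⇒hShhlk⇒hShhhhlk⇒hShhhhhhlk⇒hShhhhhhhhlk⇒hShhhhhhhhhhlk⇒hklhhhhhhhhhhlk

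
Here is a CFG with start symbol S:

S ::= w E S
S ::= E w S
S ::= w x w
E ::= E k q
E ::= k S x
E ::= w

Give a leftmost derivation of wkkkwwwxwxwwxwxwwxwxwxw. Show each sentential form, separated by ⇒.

S⇒wES⇒wkSxS⇒wkEwSxS⇒wkkSxwSxS⇒wkkEwSxwSxS⇒wkkkSxwSxwSxS⇒wkkkwESxwSxwSxS⇒wkkkwwSxwSxwSxS⇒wkkkwwwxwxwSxwSxS⇒wkkkwwwxwxwwxwxwSxS⇒wkkkwwwxwxwwxwxwwxwxS⇒wkkkwwwxwxwwxwxwwxwxwxw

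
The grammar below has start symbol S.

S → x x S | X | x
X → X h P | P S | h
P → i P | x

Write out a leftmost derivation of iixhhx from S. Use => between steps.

S => X   [S → X]
X => XhP   [X → X h P]
XhP => PShP   [X → P S]
PShP => iPShP   [P → i P]
iPShP => iiPShP   [P → i P]
iiPShP => iixShP   [P → x]
iixShP => iixXhP   [S → X]
iixXhP => iixhhP   [X → h]
iixhhP => iixhhx   [P → x]

S => X => XhP => PShP => iPShP => iiPShP => iixShP => iixXhP => iixhhP => iixhhx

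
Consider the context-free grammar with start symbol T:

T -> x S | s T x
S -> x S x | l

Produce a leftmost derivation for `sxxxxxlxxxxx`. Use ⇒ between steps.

T⇒sTx⇒sxSx⇒sxxSxx⇒sxxxSxxx⇒sxxxxSxxxx⇒sxxxxxSxxxxx⇒sxxxxxlxxxxx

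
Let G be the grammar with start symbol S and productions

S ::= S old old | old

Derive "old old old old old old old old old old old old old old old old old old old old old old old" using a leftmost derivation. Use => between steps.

S => S old old => S old old old old => S old old old old old old => S old old old old old old old old => S old old old old old old old old old old => S old old old old old old old old old old old old => S old old old old old old old old old old old old old old => S old old old old old old old old old old old old old old old old => S old old old old old old old old old old old old old old old old old old => S old old old old old old old old old old old old old old old old old old old old => S old old old old old old old old old old old old old old old old old old old old old old => old old old old old old old old old old old old old old old old old old old old old old old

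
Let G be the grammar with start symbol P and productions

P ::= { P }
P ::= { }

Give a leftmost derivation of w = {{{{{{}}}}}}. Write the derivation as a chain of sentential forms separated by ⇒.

P ⇒ {P} ⇒ {{P}} ⇒ {{{P}}} ⇒ {{{{P}}}} ⇒ {{{{{P}}}}} ⇒ {{{{{{}}}}}}

P ⇒ {P}   [P ::= { P }]
{P} ⇒ {{P}}   [P ::= { P }]
{{P}} ⇒ {{{P}}}   [P ::= { P }]
{{{P}}} ⇒ {{{{P}}}}   [P ::= { P }]
{{{{P}}}} ⇒ {{{{{P}}}}}   [P ::= { P }]
{{{{{P}}}}} ⇒ {{{{{{}}}}}}   [P ::= { }]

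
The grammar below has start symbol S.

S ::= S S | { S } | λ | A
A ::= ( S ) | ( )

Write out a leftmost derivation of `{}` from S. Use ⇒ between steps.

S ⇒ SS ⇒ SSS ⇒ {S}SS ⇒ {}SS ⇒ {}S ⇒ {}

S ⇒ SS   [S ::= S S]
SS ⇒ SSS   [S ::= S S]
SSS ⇒ {S}SS   [S ::= { S }]
{S}SS ⇒ {}SS   [S ::= λ]
{}SS ⇒ {}S   [S ::= λ]
{}S ⇒ {}   [S ::= λ]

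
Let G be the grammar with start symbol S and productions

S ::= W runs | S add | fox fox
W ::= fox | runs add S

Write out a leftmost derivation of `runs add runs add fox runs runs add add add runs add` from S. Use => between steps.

S => S add => W runs add => runs add S runs add => runs add S add runs add => runs add S add add runs add => runs add S add add add runs add => runs add W runs add add add runs add => runs add runs add S runs add add add runs add => runs add runs add W runs runs add add add runs add => runs add runs add fox runs runs add add add runs add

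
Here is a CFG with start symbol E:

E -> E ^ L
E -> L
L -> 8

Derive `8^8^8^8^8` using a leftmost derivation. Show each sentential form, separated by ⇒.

E ⇒ E^L ⇒ E^L^L ⇒ E^L^L^L ⇒ E^L^L^L^L ⇒ L^L^L^L^L ⇒ 8^L^L^L^L ⇒ 8^8^L^L^L ⇒ 8^8^8^L^L ⇒ 8^8^8^8^L ⇒ 8^8^8^8^8

E ⇒ E^L   [E -> E ^ L]
E^L ⇒ E^L^L   [E -> E ^ L]
E^L^L ⇒ E^L^L^L   [E -> E ^ L]
E^L^L^L ⇒ E^L^L^L^L   [E -> E ^ L]
E^L^L^L^L ⇒ L^L^L^L^L   [E -> L]
L^L^L^L^L ⇒ 8^L^L^L^L   [L -> 8]
8^L^L^L^L ⇒ 8^8^L^L^L   [L -> 8]
8^8^L^L^L ⇒ 8^8^8^L^L   [L -> 8]
8^8^8^L^L ⇒ 8^8^8^8^L   [L -> 8]
8^8^8^8^L ⇒ 8^8^8^8^8   [L -> 8]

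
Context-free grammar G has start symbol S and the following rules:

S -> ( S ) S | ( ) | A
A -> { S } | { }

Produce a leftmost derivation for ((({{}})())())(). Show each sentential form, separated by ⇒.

S ⇒ (S)S ⇒ ((S)S)S ⇒ (((S)S)S)S ⇒ (((A)S)S)S ⇒ ((({S})S)S)S ⇒ ((({A})S)S)S ⇒ ((({{}})S)S)S ⇒ ((({{}})())S)S ⇒ ((({{}})())())S ⇒ ((({{}})())())()

S ⇒ (S)S   [S -> ( S ) S]
(S)S ⇒ ((S)S)S   [S -> ( S ) S]
((S)S)S ⇒ (((S)S)S)S   [S -> ( S ) S]
(((S)S)S)S ⇒ (((A)S)S)S   [S -> A]
(((A)S)S)S ⇒ ((({S})S)S)S   [A -> { S }]
((({S})S)S)S ⇒ ((({A})S)S)S   [S -> A]
((({A})S)S)S ⇒ ((({{}})S)S)S   [A -> { }]
((({{}})S)S)S ⇒ ((({{}})())S)S   [S -> ( )]
((({{}})())S)S ⇒ ((({{}})())())S   [S -> ( )]
((({{}})())())S ⇒ ((({{}})())())()   [S -> ( )]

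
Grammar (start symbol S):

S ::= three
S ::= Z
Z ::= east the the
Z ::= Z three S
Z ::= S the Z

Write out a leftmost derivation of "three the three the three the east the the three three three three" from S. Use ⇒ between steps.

S ⇒ Z   [S ::= Z]
Z ⇒ S the Z   [Z ::= S the Z]
S the Z ⇒ three the Z   [S ::= three]
three the Z ⇒ three the Z three S   [Z ::= Z three S]
three the Z three S ⇒ three the S the Z three S   [Z ::= S the Z]
three the S the Z three S ⇒ three the three the Z three S   [S ::= three]
three the three the Z three S ⇒ three the three the Z three S three S   [Z ::= Z three S]
three the three the Z three S three S ⇒ three the three the S the Z three S three S   [Z ::= S the Z]
three the three the S the Z three S three S ⇒ three the three the three the Z three S three S   [S ::= three]
three the three the three the Z three S three S ⇒ three the three the three the east the the three S three S   [Z ::= east the the]
three the three the three the east the the three S three S ⇒ three the three the three the east the the three three three S   [S ::= three]
three the three the three the east the the three three three S ⇒ three the three the three the east the the three three three three   [S ::= three]

S ⇒ Z ⇒ S the Z ⇒ three the Z ⇒ three the Z three S ⇒ three the S the Z three S ⇒ three the three the Z three S ⇒ three the three the Z three S three S ⇒ three the three the S the Z three S three S ⇒ three the three the three the Z three S three S ⇒ three the three the three the east the the three S three S ⇒ three the three the three the east the the three three three S ⇒ three the three the three the east the the three three three three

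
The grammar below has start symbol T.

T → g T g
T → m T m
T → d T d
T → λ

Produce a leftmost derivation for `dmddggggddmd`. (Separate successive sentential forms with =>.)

T => dTd => dmTmd => dmdTdmd => dmddTddmd => dmddgTgddmd => dmddggTggddmd => dmddggggddmd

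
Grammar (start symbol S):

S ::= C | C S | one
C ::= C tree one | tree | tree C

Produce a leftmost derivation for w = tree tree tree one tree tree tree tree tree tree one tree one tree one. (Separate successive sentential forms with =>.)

S => C S => C tree one S => tree C tree one S => tree tree tree one S => tree tree tree one C => tree tree tree one tree C => tree tree tree one tree tree C => tree tree tree one tree tree C tree one => tree tree tree one tree tree C tree one tree one => tree tree tree one tree tree tree C tree one tree one => tree tree tree one tree tree tree tree C tree one tree one => tree tree tree one tree tree tree tree C tree one tree one tree one => tree tree tree one tree tree tree tree tree tree one tree one tree one

S => C S   [S ::= C S]
C S => C tree one S   [C ::= C tree one]
C tree one S => tree C tree one S   [C ::= tree C]
tree C tree one S => tree tree tree one S   [C ::= tree]
tree tree tree one S => tree tree tree one C   [S ::= C]
tree tree tree one C => tree tree tree one tree C   [C ::= tree C]
tree tree tree one tree C => tree tree tree one tree tree C   [C ::= tree C]
tree tree tree one tree tree C => tree tree tree one tree tree C tree one   [C ::= C tree one]
tree tree tree one tree tree C tree one => tree tree tree one tree tree C tree one tree one   [C ::= C tree one]
tree tree tree one tree tree C tree one tree one => tree tree tree one tree tree tree C tree one tree one   [C ::= tree C]
tree tree tree one tree tree tree C tree one tree one => tree tree tree one tree tree tree tree C tree one tree one   [C ::= tree C]
tree tree tree one tree tree tree tree C tree one tree one => tree tree tree one tree tree tree tree C tree one tree one tree one   [C ::= C tree one]
tree tree tree one tree tree tree tree C tree one tree one tree one => tree tree tree one tree tree tree tree tree tree one tree one tree one   [C ::= tree]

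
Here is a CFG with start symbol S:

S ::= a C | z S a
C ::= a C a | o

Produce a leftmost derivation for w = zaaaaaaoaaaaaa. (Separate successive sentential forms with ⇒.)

S⇒zSa⇒zaCa⇒zaaCaa⇒zaaaCaaa⇒zaaaaCaaaa⇒zaaaaaCaaaaa⇒zaaaaaaCaaaaaa⇒zaaaaaaoaaaaaa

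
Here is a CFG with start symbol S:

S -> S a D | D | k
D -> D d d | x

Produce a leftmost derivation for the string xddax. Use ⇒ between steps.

S ⇒ SaD ⇒ DaD ⇒ DddaD ⇒ xddaD ⇒ xddax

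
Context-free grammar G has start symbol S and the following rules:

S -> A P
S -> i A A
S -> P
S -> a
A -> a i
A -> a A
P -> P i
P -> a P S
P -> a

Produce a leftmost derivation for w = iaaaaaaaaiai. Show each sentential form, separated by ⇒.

S⇒iAA⇒iaAA⇒iaaAA⇒iaaaAA⇒iaaaaAA⇒iaaaaaAA⇒iaaaaaaAA⇒iaaaaaaaAA⇒iaaaaaaaaiA⇒iaaaaaaaaiai

S ⇒ iAA   [S -> i A A]
iAA ⇒ iaAA   [A -> a A]
iaAA ⇒ iaaAA   [A -> a A]
iaaAA ⇒ iaaaAA   [A -> a A]
iaaaAA ⇒ iaaaaAA   [A -> a A]
iaaaaAA ⇒ iaaaaaAA   [A -> a A]
iaaaaaAA ⇒ iaaaaaaAA   [A -> a A]
iaaaaaaAA ⇒ iaaaaaaaAA   [A -> a A]
iaaaaaaaAA ⇒ iaaaaaaaaiA   [A -> a i]
iaaaaaaaaiA ⇒ iaaaaaaaaiai   [A -> a i]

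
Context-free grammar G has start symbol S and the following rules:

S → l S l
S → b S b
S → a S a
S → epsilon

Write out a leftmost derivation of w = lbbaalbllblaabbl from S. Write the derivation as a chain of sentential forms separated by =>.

S => lSl => lbSbl => lbbSbbl => lbbaSabbl => lbbaaSaabbl => lbbaalSlaabbl => lbbaalbSblaabbl => lbbaalblSlblaabbl => lbbaalbllblaabbl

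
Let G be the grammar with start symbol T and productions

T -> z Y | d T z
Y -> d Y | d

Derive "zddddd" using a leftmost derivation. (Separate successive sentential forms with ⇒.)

T⇒zY⇒zdY⇒zddY⇒zdddY⇒zddddY⇒zddddd

T ⇒ zY   [T -> z Y]
zY ⇒ zdY   [Y -> d Y]
zdY ⇒ zddY   [Y -> d Y]
zddY ⇒ zdddY   [Y -> d Y]
zdddY ⇒ zddddY   [Y -> d Y]
zddddY ⇒ zddddd   [Y -> d]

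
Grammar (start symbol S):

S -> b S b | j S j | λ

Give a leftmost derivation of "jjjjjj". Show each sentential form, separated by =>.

S => jSj => jjSjj => jjjSjjj => jjjjjj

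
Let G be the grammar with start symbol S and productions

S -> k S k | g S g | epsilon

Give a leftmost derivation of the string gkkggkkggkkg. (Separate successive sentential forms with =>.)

S => gSg   [S -> g S g]
gSg => gkSkg   [S -> k S k]
gkSkg => gkkSkkg   [S -> k S k]
gkkSkkg => gkkgSgkkg   [S -> g S g]
gkkgSgkkg => gkkggSggkkg   [S -> g S g]
gkkggSggkkg => gkkggkSkggkkg   [S -> k S k]
gkkggkSkggkkg => gkkggkkggkkg   [S -> epsilon]

S => gSg => gkSkg => gkkSkkg => gkkgSgkkg => gkkggSggkkg => gkkggkSkggkkg => gkkggkkggkkg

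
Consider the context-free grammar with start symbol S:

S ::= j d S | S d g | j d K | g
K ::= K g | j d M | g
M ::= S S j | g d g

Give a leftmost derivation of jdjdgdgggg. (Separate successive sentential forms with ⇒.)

S ⇒ jdK   [S ::= j d K]
jdK ⇒ jdKg   [K ::= K g]
jdKg ⇒ jdKgg   [K ::= K g]
jdKgg ⇒ jdKggg   [K ::= K g]
jdKggg ⇒ jdjdMggg   [K ::= j d M]
jdjdMggg ⇒ jdjdgdgggg   [M ::= g d g]

S ⇒ jdK ⇒ jdKg ⇒ jdKgg ⇒ jdKggg ⇒ jdjdMggg ⇒ jdjdgdgggg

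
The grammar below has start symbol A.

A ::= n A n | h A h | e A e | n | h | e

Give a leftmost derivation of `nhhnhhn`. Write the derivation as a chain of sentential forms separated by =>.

A => nAn   [A ::= n A n]
nAn => nhAhn   [A ::= h A h]
nhAhn => nhhAhhn   [A ::= h A h]
nhhAhhn => nhhnhhn   [A ::= n]

A=>nAn=>nhAhn=>nhhAhhn=>nhhnhhn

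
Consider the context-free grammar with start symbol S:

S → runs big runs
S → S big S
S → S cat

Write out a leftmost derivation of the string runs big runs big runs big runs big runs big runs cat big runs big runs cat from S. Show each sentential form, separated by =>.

S => S big S => runs big runs big S => runs big runs big S cat => runs big runs big S big S cat => runs big runs big S cat big S cat => runs big runs big S big S cat big S cat => runs big runs big runs big runs big S cat big S cat => runs big runs big runs big runs big runs big runs cat big S cat => runs big runs big runs big runs big runs big runs cat big runs big runs cat

S => S big S   [S → S big S]
S big S => runs big runs big S   [S → runs big runs]
runs big runs big S => runs big runs big S cat   [S → S cat]
runs big runs big S cat => runs big runs big S big S cat   [S → S big S]
runs big runs big S big S cat => runs big runs big S cat big S cat   [S → S cat]
runs big runs big S cat big S cat => runs big runs big S big S cat big S cat   [S → S big S]
runs big runs big S big S cat big S cat => runs big runs big runs big runs big S cat big S cat   [S → runs big runs]
runs big runs big runs big runs big S cat big S cat => runs big runs big runs big runs big runs big runs cat big S cat   [S → runs big runs]
runs big runs big runs big runs big runs big runs cat big S cat => runs big runs big runs big runs big runs big runs cat big runs big runs cat   [S → runs big runs]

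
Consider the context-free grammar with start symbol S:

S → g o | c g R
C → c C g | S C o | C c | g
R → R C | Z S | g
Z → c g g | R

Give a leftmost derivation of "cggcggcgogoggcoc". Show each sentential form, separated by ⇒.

S ⇒ cgR ⇒ cgRC ⇒ cggC ⇒ cggCc ⇒ cggSCoc ⇒ cggcgRCoc ⇒ cggcgRCCoc ⇒ cggcggCCoc ⇒ cggcggcCgCoc ⇒ cggcggcSCogCoc ⇒ cggcggcgoCogCoc ⇒ cggcggcgogogCoc ⇒ cggcggcgogogCcoc ⇒ cggcggcgogoggcoc

S ⇒ cgR   [S → c g R]
cgR ⇒ cgRC   [R → R C]
cgRC ⇒ cggC   [R → g]
cggC ⇒ cggCc   [C → C c]
cggCc ⇒ cggSCoc   [C → S C o]
cggSCoc ⇒ cggcgRCoc   [S → c g R]
cggcgRCoc ⇒ cggcgRCCoc   [R → R C]
cggcgRCCoc ⇒ cggcggCCoc   [R → g]
cggcggCCoc ⇒ cggcggcCgCoc   [C → c C g]
cggcggcCgCoc ⇒ cggcggcSCogCoc   [C → S C o]
cggcggcSCogCoc ⇒ cggcggcgoCogCoc   [S → g o]
cggcggcgoCogCoc ⇒ cggcggcgogogCoc   [C → g]
cggcggcgogogCoc ⇒ cggcggcgogogCcoc   [C → C c]
cggcggcgogogCcoc ⇒ cggcggcgogoggcoc   [C → g]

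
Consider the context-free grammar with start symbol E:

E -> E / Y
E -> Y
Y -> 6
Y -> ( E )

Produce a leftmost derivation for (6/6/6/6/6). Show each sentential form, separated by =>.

E=>Y=>(E)=>(E/Y)=>(E/Y/Y)=>(E/Y/Y/Y)=>(E/Y/Y/Y/Y)=>(Y/Y/Y/Y/Y)=>(6/Y/Y/Y/Y)=>(6/6/Y/Y/Y)=>(6/6/6/Y/Y)=>(6/6/6/6/Y)=>(6/6/6/6/6)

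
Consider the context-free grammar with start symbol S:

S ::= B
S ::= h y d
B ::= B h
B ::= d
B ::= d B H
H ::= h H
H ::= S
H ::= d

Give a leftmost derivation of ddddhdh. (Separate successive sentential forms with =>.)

S => B => Bh => dBHh => ddHh => ddSh => ddBh => dddBHh => dddBhHh => ddddhHh => ddddhdh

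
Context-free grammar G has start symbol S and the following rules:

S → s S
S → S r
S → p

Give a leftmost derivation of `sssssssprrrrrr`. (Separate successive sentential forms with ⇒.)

S ⇒ sS ⇒ ssS ⇒ sssS ⇒ ssssS ⇒ sssssS ⇒ sssssSr ⇒ sssssSrr ⇒ ssssssSrr ⇒ ssssssSrrr ⇒ sssssssSrrr ⇒ sssssssSrrrr ⇒ sssssssSrrrrr ⇒ sssssssSrrrrrr ⇒ sssssssprrrrrr

S ⇒ sS   [S → s S]
sS ⇒ ssS   [S → s S]
ssS ⇒ sssS   [S → s S]
sssS ⇒ ssssS   [S → s S]
ssssS ⇒ sssssS   [S → s S]
sssssS ⇒ sssssSr   [S → S r]
sssssSr ⇒ sssssSrr   [S → S r]
sssssSrr ⇒ ssssssSrr   [S → s S]
ssssssSrr ⇒ ssssssSrrr   [S → S r]
ssssssSrrr ⇒ sssssssSrrr   [S → s S]
sssssssSrrr ⇒ sssssssSrrrr   [S → S r]
sssssssSrrrr ⇒ sssssssSrrrrr   [S → S r]
sssssssSrrrrr ⇒ sssssssSrrrrrr   [S → S r]
sssssssSrrrrrr ⇒ sssssssprrrrrr   [S → p]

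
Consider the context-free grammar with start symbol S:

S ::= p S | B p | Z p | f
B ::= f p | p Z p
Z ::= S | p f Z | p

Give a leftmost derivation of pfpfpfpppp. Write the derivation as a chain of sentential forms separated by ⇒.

S ⇒ Zp ⇒ pfZp ⇒ pfpfZp ⇒ pfpfSp ⇒ pfpfZpp ⇒ pfpfSpp ⇒ pfpfBppp ⇒ pfpfpZpppp ⇒ pfpfpSpppp ⇒ pfpfpfpppp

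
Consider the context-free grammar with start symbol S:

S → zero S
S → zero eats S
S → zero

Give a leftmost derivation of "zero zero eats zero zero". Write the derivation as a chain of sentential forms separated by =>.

S => zero S => zero zero eats S => zero zero eats zero S => zero zero eats zero zero

S => zero S   [S → zero S]
zero S => zero zero eats S   [S → zero eats S]
zero zero eats S => zero zero eats zero S   [S → zero S]
zero zero eats zero S => zero zero eats zero zero   [S → zero]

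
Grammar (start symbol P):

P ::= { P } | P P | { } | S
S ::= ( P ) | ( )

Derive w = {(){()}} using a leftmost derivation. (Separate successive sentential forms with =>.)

P => {P}   [P ::= { P }]
{P} => {PP}   [P ::= P P]
{PP} => {SP}   [P ::= S]
{SP} => {()P}   [S ::= ( )]
{()P} => {(){P}}   [P ::= { P }]
{(){P}} => {(){S}}   [P ::= S]
{(){S}} => {(){()}}   [S ::= ( )]

P => {P} => {PP} => {SP} => {()P} => {(){P}} => {(){S}} => {(){()}}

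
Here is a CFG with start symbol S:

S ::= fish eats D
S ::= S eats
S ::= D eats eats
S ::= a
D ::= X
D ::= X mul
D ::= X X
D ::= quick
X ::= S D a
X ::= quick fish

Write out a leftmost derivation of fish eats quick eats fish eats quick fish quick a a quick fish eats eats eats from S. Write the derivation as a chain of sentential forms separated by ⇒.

S ⇒ S eats ⇒ D eats eats eats ⇒ X X eats eats eats ⇒ S D a X eats eats eats ⇒ S eats D a X eats eats eats ⇒ fish eats D eats D a X eats eats eats ⇒ fish eats quick eats D a X eats eats eats ⇒ fish eats quick eats X a X eats eats eats ⇒ fish eats quick eats S D a a X eats eats eats ⇒ fish eats quick eats fish eats D D a a X eats eats eats ⇒ fish eats quick eats fish eats X D a a X eats eats eats ⇒ fish eats quick eats fish eats quick fish D a a X eats eats eats ⇒ fish eats quick eats fish eats quick fish quick a a X eats eats eats ⇒ fish eats quick eats fish eats quick fish quick a a quick fish eats eats eats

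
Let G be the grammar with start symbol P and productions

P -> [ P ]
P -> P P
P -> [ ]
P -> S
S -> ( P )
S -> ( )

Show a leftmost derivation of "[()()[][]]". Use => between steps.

P=>[P]=>[PP]=>[SP]=>[()P]=>[()PP]=>[()SP]=>[()()P]=>[()()PP]=>[()()[]P]=>[()()[][]]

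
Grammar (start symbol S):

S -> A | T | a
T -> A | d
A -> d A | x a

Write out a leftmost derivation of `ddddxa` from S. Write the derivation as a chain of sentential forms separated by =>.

S => A => dA => ddA => dddA => ddddA => ddddxa

S => A   [S -> A]
A => dA   [A -> d A]
dA => ddA   [A -> d A]
ddA => dddA   [A -> d A]
dddA => ddddA   [A -> d A]
ddddA => ddddxa   [A -> x a]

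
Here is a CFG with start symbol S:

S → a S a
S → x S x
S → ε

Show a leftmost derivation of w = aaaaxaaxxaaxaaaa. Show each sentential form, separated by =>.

S => aSa => aaSaa => aaaSaaa => aaaaSaaaa => aaaaxSxaaaa => aaaaxaSaxaaaa => aaaaxaaSaaxaaaa => aaaaxaaxSxaaxaaaa => aaaaxaaxxaaxaaaa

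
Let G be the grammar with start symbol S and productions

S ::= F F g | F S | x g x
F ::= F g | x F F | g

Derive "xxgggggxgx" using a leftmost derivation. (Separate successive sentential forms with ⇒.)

S ⇒ FS ⇒ xFFS ⇒ xFgFS ⇒ xxFFgFS ⇒ xxFgFgFS ⇒ xxggFgFS ⇒ xxggggFS ⇒ xxgggggS ⇒ xxgggggxgx

S ⇒ FS   [S ::= F S]
FS ⇒ xFFS   [F ::= x F F]
xFFS ⇒ xFgFS   [F ::= F g]
xFgFS ⇒ xxFFgFS   [F ::= x F F]
xxFFgFS ⇒ xxFgFgFS   [F ::= F g]
xxFgFgFS ⇒ xxggFgFS   [F ::= g]
xxggFgFS ⇒ xxggggFS   [F ::= g]
xxggggFS ⇒ xxgggggS   [F ::= g]
xxgggggS ⇒ xxgggggxgx   [S ::= x g x]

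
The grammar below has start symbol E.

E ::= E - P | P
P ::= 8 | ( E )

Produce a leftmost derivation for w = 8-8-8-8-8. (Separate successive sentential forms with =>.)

E=>E-P=>E-P-P=>E-P-P-P=>E-P-P-P-P=>P-P-P-P-P=>8-P-P-P-P=>8-8-P-P-P=>8-8-8-P-P=>8-8-8-8-P=>8-8-8-8-8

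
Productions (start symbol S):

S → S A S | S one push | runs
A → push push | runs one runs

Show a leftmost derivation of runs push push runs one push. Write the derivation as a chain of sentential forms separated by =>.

S => S one push => S A S one push => runs A S one push => runs push push S one push => runs push push runs one push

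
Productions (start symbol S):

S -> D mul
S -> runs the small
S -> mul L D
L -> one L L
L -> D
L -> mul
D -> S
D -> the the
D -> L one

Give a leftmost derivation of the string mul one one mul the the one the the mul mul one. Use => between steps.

S => mul L D => mul one L L D => mul one one L L L D => mul one one mul L L D => mul one one mul D L D => mul one one mul the the L D => mul one one mul the the one L L D => mul one one mul the the one D L D => mul one one mul the the one the the L D => mul one one mul the the one the the mul D => mul one one mul the the one the the mul L one => mul one one mul the the one the the mul mul one

S => mul L D   [S -> mul L D]
mul L D => mul one L L D   [L -> one L L]
mul one L L D => mul one one L L L D   [L -> one L L]
mul one one L L L D => mul one one mul L L D   [L -> mul]
mul one one mul L L D => mul one one mul D L D   [L -> D]
mul one one mul D L D => mul one one mul the the L D   [D -> the the]
mul one one mul the the L D => mul one one mul the the one L L D   [L -> one L L]
mul one one mul the the one L L D => mul one one mul the the one D L D   [L -> D]
mul one one mul the the one D L D => mul one one mul the the one the the L D   [D -> the the]
mul one one mul the the one the the L D => mul one one mul the the one the the mul D   [L -> mul]
mul one one mul the the one the the mul D => mul one one mul the the one the the mul L one   [D -> L one]
mul one one mul the the one the the mul L one => mul one one mul the the one the the mul mul one   [L -> mul]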